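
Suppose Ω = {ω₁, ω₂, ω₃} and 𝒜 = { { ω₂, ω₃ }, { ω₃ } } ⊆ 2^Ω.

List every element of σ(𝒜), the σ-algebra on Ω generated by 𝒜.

|σ(𝒜)| = 8.  σ(𝒜) = { ∅, { ω₁ }, { ω₂ }, { ω₃ }, { ω₁, ω₂ }, { ω₁, ω₃ }, { ω₂, ω₃ }, Ω }

Derivation:
Take S₀ = 𝒜 ∪ {∅, Ω} = { ∅, { ω₃ }, { ω₂, ω₃ }, Ω }.
Round 1 (2 new):
  { ω₁ }  = complement { ω₂, ω₃ }
  { ω₁, ω₂ }  = complement { ω₃ }
  [6 total]
Round 2 (1 new):
  { ω₁, ω₃ }  = { ω₃ } ∪ { ω₁ }
  [7 total]
Round 3: +1 →
  { ω₂ }  = complement { ω₁, ω₃ }
  [8 total]
Round 4: already closed under ᶜ and ∪.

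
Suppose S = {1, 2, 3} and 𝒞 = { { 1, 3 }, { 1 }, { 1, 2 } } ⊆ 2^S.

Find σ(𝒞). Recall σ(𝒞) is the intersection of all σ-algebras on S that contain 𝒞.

Take S₀ = 𝒞 ∪ {∅, S} = { {  }, { 1 }, { 1, 2 }, { 1, 3 }, S }.
Step 1 adds 3:
  { 2 }  = ᶜ of { 1, 3 }
  { 3 }  = ᶜ of { 1, 2 }
  { 2, 3 }  = ᶜ of { 1 }
  — 8 sets.
Step 2: stable.

Hence σ(𝒞) has 8 members: { {  }, { 1 }, { 2 }, { 3 }, { 1, 2 }, { 1, 3 }, { 2, 3 }, S }.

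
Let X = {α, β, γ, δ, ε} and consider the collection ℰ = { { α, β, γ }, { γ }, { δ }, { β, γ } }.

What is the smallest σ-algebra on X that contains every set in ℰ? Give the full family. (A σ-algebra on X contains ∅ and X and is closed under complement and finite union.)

Begin from { {  }, { γ }, { δ }, { β, γ }, { α, β, γ }, X } (that is, ℰ plus ∅ and X).
Step 1. New:
  { γ, δ }  = { γ } ∪ { δ }
  { δ, ε }  = ᶜ of { α, β, γ }
  { α, δ, ε }  = ᶜ of { β, γ }
  { β, γ, δ }  = { β, γ } ∪ { δ }
  { α, β, γ, δ }  = { α, β, γ } ∪ { δ }
  { α, β, γ, ε }  = ᶜ of { δ }
  { α, β, δ, ε }  = ᶜ of { γ }
Step 2 adds 6:
  { ε }  = ᶜ of { α, β, γ, δ }
  { α, ε }  = ᶜ of { β, γ, δ }
  { α, β, ε }  = ᶜ of { γ, δ }
  { γ, δ, ε }  = { γ, δ } ∪ { δ, ε }
  { α, γ, δ, ε }  = { α, δ, ε } ∪ { γ, δ }
  { β, γ, δ, ε }  = { β, γ, δ } ∪ { δ, ε }
Step 3: +6 →
  { α }  = ᶜ of { β, γ, δ, ε }
  { β }  = ᶜ of { α, γ, δ, ε }
  { α, β }  = ᶜ of { γ, δ, ε }
  { γ, ε }  = { ε } ∪ { γ }
  { α, γ, ε }  = { α, ε } ∪ { γ }
  { β, γ, ε }  = { ε } ∪ { β, γ }
Step 4: 7 new —
  { α, γ }  = { γ } ∪ { α }
  { α, δ }  = ᶜ of { β, γ, ε }
  { β, δ }  = ᶜ of { α, γ, ε }
  { β, ε }  = { β } ∪ { ε }
  { α, β, δ }  = ᶜ of { γ, ε }
  { α, γ, δ }  = { γ, δ } ∪ { α }
  { β, δ, ε }  = { β } ∪ { δ, ε }
After Step 5 the family is unchanged; done.

Therefore σ(ℰ) = { {  }, { α }, { β }, { γ }, { δ }, { ε }, { α, β }, { α, γ }, { α, δ }, { α, ε }, { β, γ }, { β, δ }, { β, ε }, { γ, δ }, { γ, ε }, { δ, ε }, { α, β, γ }, { α, β, δ }, { α, β, ε }, { α, γ, δ }, { α, γ, ε }, { α, δ, ε }, { β, γ, δ }, { β, γ, ε }, { β, δ, ε }, { γ, δ, ε }, { α, β, γ, δ }, { α, β, γ, ε }, { α, β, δ, ε }, { α, γ, δ, ε }, { β, γ, δ, ε }, X } (|σ(ℰ)| = 32).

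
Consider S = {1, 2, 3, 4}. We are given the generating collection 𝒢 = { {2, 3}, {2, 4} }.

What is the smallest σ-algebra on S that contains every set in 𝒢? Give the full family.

|σ(𝒢)| = 16.  σ(𝒢) = { {}, {1}, {2}, {3}, {4}, {1, 2}, {1, 3}, {1, 4}, {2, 3}, {2, 4}, {3, 4}, {1, 2, 3}, {1, 2, 4}, {1, 3, 4}, {2, 3, 4}, S }

Check:
Initial family (4 sets): { {}, {2, 3}, {2, 4}, S }.
Round 1. New:
  {1, 3}  = {2, 4}ᶜ
  {1, 4}  = {2, 3}ᶜ
  {2, 3, 4}  = {2, 4} ∪ {2, 3}
  [7 total]
Round 2: 4 new —
  {1}  = {2, 3, 4}ᶜ
  {1, 2, 3}  = {2, 3} ∪ {1, 3}
  {1, 2, 4}  = {1, 4} ∪ {2, 4}
  {1, 3, 4}  = {1, 4} ∪ {1, 3}
  [11 total]
Round 3 (3 new):
  {2}  = {1, 3, 4}ᶜ
  {3}  = {1, 2, 4}ᶜ
  {4}  = {1, 2, 3}ᶜ
  [14 total]
Round 4 (2 new):
  {1, 2}  = {2} ∪ {1}
  {3, 4}  = {3} ∪ {4}
  [16 total]
Round 5: no new sets; the family is a σ-algebra.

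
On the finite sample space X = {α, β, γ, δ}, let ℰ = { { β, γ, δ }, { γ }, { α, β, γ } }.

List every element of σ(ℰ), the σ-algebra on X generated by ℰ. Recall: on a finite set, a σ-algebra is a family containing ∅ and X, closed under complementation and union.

σ(ℰ) = { ∅, { α }, { β }, { γ }, { δ }, { α, β }, { α, γ }, { α, δ }, { β, γ }, { β, δ }, { γ, δ }, { α, β, γ }, { α, β, δ }, { α, γ, δ }, { β, γ, δ }, X }

Derivation:
Begin from { ∅, { γ }, { α, β, γ }, { β, γ, δ }, X } (that is, ℰ plus ∅ and X).
Iteration 1: 3 new —
  { α }  = complement { β, γ, δ }
  { δ }  = complement { α, β, γ }
  { α, β, δ }  = complement { γ }
  |family| = 8
Iteration 2: +3 →
  { α, γ }  = { γ } ∪ { α }
  { α, δ }  = { δ } ∪ { α }
  { γ, δ }  = { γ } ∪ { δ }
  |family| = 11
Iteration 3: 4 new —
  { α, β }  = complement { γ, δ }
  { β, γ }  = complement { α, δ }
  { β, δ }  = complement { α, γ }
  { α, γ, δ }  = { γ } ∪ { α, δ }
  |family| = 15
Iteration 4 adds 1:
  { β }  = complement { α, γ, δ }
  |family| = 16
Iteration 5: stable.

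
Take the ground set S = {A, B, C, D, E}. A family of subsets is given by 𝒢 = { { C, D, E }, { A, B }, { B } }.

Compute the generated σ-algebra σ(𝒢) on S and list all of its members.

Begin from { ∅, { B }, { A, B }, { C, D, E }, S } (that is, 𝒢 plus ∅ and S).
Iteration 1: 2 new —
  { A, C, D, E }  = S∖{ B }
  { B, C, D, E }  = { C, D, E } ∪ { B }
  |family| = 7
Iteration 2 adds 1:
  { A }  = S∖{ B, C, D, E }
  |family| = 8
Iteration 3: no new sets; the family is a σ-algebra.

Hence σ(𝒢) has 8 members: { ∅, { A }, { B }, { A, B }, { C, D, E }, { A, C, D, E }, { B, C, D, E }, S }.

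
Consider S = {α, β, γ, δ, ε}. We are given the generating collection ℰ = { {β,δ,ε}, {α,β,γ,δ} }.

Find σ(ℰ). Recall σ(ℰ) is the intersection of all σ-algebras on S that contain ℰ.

Answer: σ(ℰ) = { ∅, {ε}, {α,γ}, {β,δ}, {α,γ,ε}, {β,δ,ε}, {α,β,γ,δ}, S }

Working:
Seed the family with ℰ together with ∅ and S: { ∅, {β,δ,ε}, {α,β,γ,δ}, S }.
Step 1 (2 new):
  {ε}  = ᶜ of {α,β,γ,δ}
  {α,γ}  = ᶜ of {β,δ,ε}
  (now 6)
Step 2. New:
  {α,γ,ε}  = {α,γ} ∪ {ε}
  (now 7)
Step 3 (1 new):
  {β,δ}  = ᶜ of {α,γ,ε}
  (now 8)
Step 4: no new sets; the family is a σ-algebra.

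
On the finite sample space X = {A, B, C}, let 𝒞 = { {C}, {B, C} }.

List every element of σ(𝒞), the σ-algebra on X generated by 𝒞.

σ(𝒞) = { ∅, {A}, {B}, {C}, {A, B}, {A, C}, {B, C}, X }

Derivation:
Take S₀ = 𝒞 ∪ {∅, X} = { ∅, {C}, {B, C}, X }.
Pass 1. New:
  {A}  = X∖{B, C}
  {A, B}  = X∖{C}
Pass 2 adds 1:
  {A, C}  = {C} ∪ {A}
Pass 3 (1 new):
  {B}  = X∖{A, C}
Pass 4 adds nothing — fixpoint reached.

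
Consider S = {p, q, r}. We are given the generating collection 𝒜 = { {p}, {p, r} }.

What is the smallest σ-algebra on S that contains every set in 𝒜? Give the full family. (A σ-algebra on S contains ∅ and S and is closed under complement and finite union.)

Start: 𝒜 ∪ {∅, S} = { ∅, {p}, {p, r}, S }.
Step 1 (2 new):
  {q}  = ᶜ of {p, r}
  {q, r}  = ᶜ of {p}
  (now 6)
Step 2: +1 →
  {p, q}  = {q} ∪ {p}
  (now 7)
Step 3: +1 →
  {r}  = ᶜ of {p, q}
  (now 8)
Step 4: stable.

σ(𝒜) = { ∅, {p}, {q}, {r}, {p, q}, {p, r}, {q, r}, S }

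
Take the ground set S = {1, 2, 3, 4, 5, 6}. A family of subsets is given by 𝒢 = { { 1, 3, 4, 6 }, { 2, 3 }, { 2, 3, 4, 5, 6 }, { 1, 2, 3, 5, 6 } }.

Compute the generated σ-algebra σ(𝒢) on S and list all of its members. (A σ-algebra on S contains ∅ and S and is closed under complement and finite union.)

Begin from { ∅, { 2, 3 }, { 1, 3, 4, 6 }, { 1, 2, 3, 5, 6 }, { 2, 3, 4, 5, 6 }, S } (that is, 𝒢 plus ∅ and S).
Pass 1 adds 5:
  { 1 }  = ᶜ of { 2, 3, 4, 5, 6 }
  { 4 }  = ᶜ of { 1, 2, 3, 5, 6 }
  { 2, 5 }  = ᶜ of { 1, 3, 4, 6 }
  { 1, 4, 5, 6 }  = ᶜ of { 2, 3 }
  { 1, 2, 3, 4, 6 }  = { 2, 3 } ∪ { 1, 3, 4, 6 }
  — 11 sets.
Pass 2 (9 new):
  { 5 }  = ᶜ of { 1, 2, 3, 4, 6 }
  { 1, 4 }  = { 4 } ∪ { 1 }
  { 1, 2, 3 }  = { 2, 3 } ∪ { 1 }
  { 1, 2, 5 }  = { 2, 5 } ∪ { 1 }
  { 2, 3, 4 }  = { 2, 3 } ∪ { 4 }
  { 2, 3, 5 }  = { 2, 5 } ∪ { 2, 3 }
  { 2, 4, 5 }  = { 2, 5 } ∪ { 4 }
  { 1, 2, 4, 5, 6 }  = { 2, 5 } ∪ { 1, 4, 5, 6 }
  { 1, 3, 4, 5, 6 }  = { 1, 4, 5, 6 } ∪ { 1, 3, 4, 6 }
  — 20 sets.
Pass 3. New:
  { 2 }  = ᶜ of { 1, 3, 4, 5, 6 }
  { 3 }  = ᶜ of { 1, 2, 4, 5, 6 }
  { 1, 5 }  = { 5 } ∪ { 1 }
  { 4, 5 }  = { 5 } ∪ { 4 }
  { 1, 3, 6 }  = ᶜ of { 2, 4, 5 }
  { 1, 4, 5 }  = { 1, 4 } ∪ { 5 }
  { 1, 4, 6 }  = ᶜ of { 2, 3, 5 }
  { 1, 5, 6 }  = ᶜ of { 2, 3, 4 }
  { 3, 4, 6 }  = ᶜ of { 1, 2, 5 }
  { 4, 5, 6 }  = ᶜ of { 1, 2, 3 }
  { 1, 2, 3, 4 }  = { 1, 4 } ∪ { 2, 3, 4 }
  { 1, 2, 3, 5 }  = { 2, 5 } ∪ { 1, 2, 3 }
  { 1, 2, 4, 5 }  = { 2, 5 } ∪ { 1, 4 }
  { 2, 3, 4, 5 }  = { 2, 5 } ∪ { 2, 3, 4 }
  { 2, 3, 5, 6 }  = ᶜ of { 1, 4 }
  { 1, 2, 3, 4, 5 }  = { 1, 4 } ∪ { 2, 3, 5 }
  — 36 sets.
Pass 4. New:
  { 6 }  = ᶜ of { 1, 2, 3, 4, 5 }
  { 1, 2 }  = { 1 } ∪ { 2 }
  { 1, 3 }  = { 1 } ∪ { 3 }
  { 1, 6 }  = ᶜ of { 2, 3, 4, 5 }
  { 2, 4 }  = { 2 } ∪ { 4 }
  { 3, 4 }  = { 3 } ∪ { 4 }
  { 3, 5 }  = { 5 } ∪ { 3 }
  { 3, 6 }  = ᶜ of { 1, 2, 4, 5 }
  { 4, 6 }  = ᶜ of { 1, 2, 3, 5 }
  { 5, 6 }  = ᶜ of { 1, 2, 3, 4 }
  { 1, 2, 4 }  = { 2 } ∪ { 1, 4 }
  { 1, 3, 4 }  = { 3 } ∪ { 1, 4 }
  { 1, 3, 5 }  = { 3 } ∪ { 1, 5 }
  { 2, 3, 6 }  = ᶜ of { 1, 4, 5 }
  { 3, 4, 5 }  = { 4, 5 } ∪ { 3 }
  { 1, 2, 3, 6 }  = ᶜ of { 4, 5 }
  { 1, 2, 4, 6 }  = { 2 } ∪ { 1, 4, 6 }
  { 1, 2, 5, 6 }  = { 2, 5 } ∪ { 1, 5, 6 }
  { 1, 3, 4, 5 }  = { 1, 4, 5 } ∪ { 3 }
  { 1, 3, 5, 6 }  = { 1, 3, 6 } ∪ { 5 }
  { 2, 3, 4, 6 }  = ᶜ of { 1, 5 }
  { 2, 4, 5, 6 }  = { 2, 5 } ∪ { 4, 5, 6 }
  { 3, 4, 5, 6 }  = { 5 } ∪ { 3, 4, 6 }
  — 59 sets.
Pass 5: 5 new —
  { 2, 6 }  = ᶜ of { 1, 3, 4, 5 }
  { 1, 2, 6 }  = ᶜ of { 3, 4, 5 }
  { 2, 4, 6 }  = ᶜ of { 1, 3, 5 }
  { 2, 5, 6 }  = ᶜ of { 1, 3, 4 }
  { 3, 5, 6 }  = ᶜ of { 1, 2, 4 }
  — 64 sets.
Pass 6: no new sets; the family is a σ-algebra.

σ(𝒢) = { ∅, { 1 }, { 2 }, { 3 }, { 4 }, { 5 }, { 6 }, { 1, 2 }, { 1, 3 }, { 1, 4 }, { 1, 5 }, { 1, 6 }, { 2, 3 }, { 2, 4 }, { 2, 5 }, { 2, 6 }, { 3, 4 }, { 3, 5 }, { 3, 6 }, { 4, 5 }, { 4, 6 }, { 5, 6 }, { 1, 2, 3 }, { 1, 2, 4 }, { 1, 2, 5 }, { 1, 2, 6 }, { 1, 3, 4 }, { 1, 3, 5 }, { 1, 3, 6 }, { 1, 4, 5 }, { 1, 4, 6 }, { 1, 5, 6 }, { 2, 3, 4 }, { 2, 3, 5 }, { 2, 3, 6 }, { 2, 4, 5 }, { 2, 4, 6 }, { 2, 5, 6 }, { 3, 4, 5 }, { 3, 4, 6 }, { 3, 5, 6 }, { 4, 5, 6 }, { 1, 2, 3, 4 }, { 1, 2, 3, 5 }, { 1, 2, 3, 6 }, { 1, 2, 4, 5 }, { 1, 2, 4, 6 }, { 1, 2, 5, 6 }, { 1, 3, 4, 5 }, { 1, 3, 4, 6 }, { 1, 3, 5, 6 }, { 1, 4, 5, 6 }, { 2, 3, 4, 5 }, { 2, 3, 4, 6 }, { 2, 3, 5, 6 }, { 2, 4, 5, 6 }, { 3, 4, 5, 6 }, { 1, 2, 3, 4, 5 }, { 1, 2, 3, 4, 6 }, { 1, 2, 3, 5, 6 }, { 1, 2, 4, 5, 6 }, { 1, 3, 4, 5, 6 }, { 2, 3, 4, 5, 6 }, S }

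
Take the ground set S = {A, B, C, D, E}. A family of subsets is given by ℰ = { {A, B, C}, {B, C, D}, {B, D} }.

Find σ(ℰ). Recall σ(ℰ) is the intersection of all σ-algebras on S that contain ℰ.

Begin from { ∅, {B, D}, {A, B, C}, {B, C, D}, S } (that is, ℰ plus ∅ and S).
Pass 1: 4 new —
  {A, E}  = ᶜ of {B, C, D}
  {D, E}  = ᶜ of {A, B, C}
  {A, C, E}  = ᶜ of {B, D}
  {A, B, C, D}  = {A, B, C} ∪ {B, C, D}
  |family| = 9
Pass 2. New:
  {E}  = ᶜ of {A, B, C, D}
  {A, D, E}  = {D, E} ∪ {A, E}
  {B, D, E}  = {D, E} ∪ {B, D}
  {A, B, C, E}  = {A, B, C} ∪ {A, C, E}
  {A, B, D, E}  = {A, E} ∪ {B, D}
  {A, C, D, E}  = {A, C, E} ∪ {D, E}
  {B, C, D, E}  = {B, C, D} ∪ {D, E}
  |family| = 16
Pass 3: 6 new —
  {A}  = ᶜ of {B, C, D, E}
  {B}  = ᶜ of {A, C, D, E}
  {C}  = ᶜ of {A, B, D, E}
  {D}  = ᶜ of {A, B, C, E}
  {A, C}  = ᶜ of {B, D, E}
  {B, C}  = ᶜ of {A, D, E}
  |family| = 22
Pass 4 (10 new):
  {A, B}  = {B} ∪ {A}
  {A, D}  = {D} ∪ {A}
  {B, E}  = {B} ∪ {E}
  {C, D}  = {C} ∪ {D}
  {C, E}  = {E} ∪ {C}
  {A, B, D}  = {B, D} ∪ {A}
  {A, B, E}  = {B} ∪ {A, E}
  {A, C, D}  = {A, C} ∪ {D}
  {B, C, E}  = {E} ∪ {B, C}
  {C, D, E}  = {D, E} ∪ {C}
  |family| = 32
Pass 5: no new sets; the family is a σ-algebra.

Therefore σ(ℰ) = { ∅, {A}, {B}, {C}, {D}, {E}, {A, B}, {A, C}, {A, D}, {A, E}, {B, C}, {B, D}, {B, E}, {C, D}, {C, E}, {D, E}, {A, B, C}, {A, B, D}, {A, B, E}, {A, C, D}, {A, C, E}, {A, D, E}, {B, C, D}, {B, C, E}, {B, D, E}, {C, D, E}, {A, B, C, D}, {A, B, C, E}, {A, B, D, E}, {A, C, D, E}, {B, C, D, E}, S } (|σ(ℰ)| = 32).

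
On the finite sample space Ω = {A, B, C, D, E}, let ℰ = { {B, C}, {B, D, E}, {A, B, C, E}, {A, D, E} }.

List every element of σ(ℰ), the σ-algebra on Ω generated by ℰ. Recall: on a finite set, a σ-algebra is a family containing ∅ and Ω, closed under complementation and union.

σ(ℰ) = { {}, {A}, {B}, {C}, {D}, {E}, {A, B}, {A, C}, {A, D}, {A, E}, {B, C}, {B, D}, {B, E}, {C, D}, {C, E}, {D, E}, {A, B, C}, {A, B, D}, {A, B, E}, {A, C, D}, {A, C, E}, {A, D, E}, {B, C, D}, {B, C, E}, {B, D, E}, {C, D, E}, {A, B, C, D}, {A, B, C, E}, {A, B, D, E}, {A, C, D, E}, {B, C, D, E}, Ω }

Trace:
Start: ℰ ∪ {∅, Ω} = { {}, {B, C}, {A, D, E}, {B, D, E}, {A, B, C, E}, Ω }.
Step 1 adds 4:
  {D}  = {A, B, C, E}ᶜ
  {A, C}  = {B, D, E}ᶜ
  {A, B, D, E}  = {A, D, E} ∪ {B, D, E}
  {B, C, D, E}  = {B, C} ∪ {B, D, E}
  — 10 sets.
Step 2 adds 6:
  {A}  = {B, C, D, E}ᶜ
  {C}  = {A, B, D, E}ᶜ
  {A, B, C}  = {B, C} ∪ {A, C}
  {A, C, D}  = {A, C} ∪ {D}
  {B, C, D}  = {B, C} ∪ {D}
  {A, C, D, E}  = {A, D, E} ∪ {A, C}
  — 16 sets.
Step 3. New:
  {B}  = {A, C, D, E}ᶜ
  {A, D}  = {D} ∪ {A}
  {A, E}  = {B, C, D}ᶜ
  {B, E}  = {A, C, D}ᶜ
  {C, D}  = {C} ∪ {D}
  {D, E}  = {A, B, C}ᶜ
  {A, B, C, D}  = {A, C, D} ∪ {B, C}
  — 23 sets.
Step 4: +8 →
  {E}  = {A, B, C, D}ᶜ
  {A, B}  = {B} ∪ {A}
  {B, D}  = {B} ∪ {D}
  {A, B, D}  = {B} ∪ {A, D}
  {A, B, E}  = {C, D}ᶜ
  {A, C, E}  = {C} ∪ {A, E}
  {B, C, E}  = {A, D}ᶜ
  {C, D, E}  = {C, D} ∪ {D, E}
  — 31 sets.
Step 5. New:
  {C, E}  = {A, B, D}ᶜ
  — 32 sets.
Step 6: already closed under ᶜ and ∪.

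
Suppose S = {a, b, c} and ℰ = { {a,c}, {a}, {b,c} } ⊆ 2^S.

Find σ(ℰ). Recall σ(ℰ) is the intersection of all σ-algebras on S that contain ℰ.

Begin from { ∅, {a}, {a,c}, {b,c}, S } (that is, ℰ plus ∅ and S).
Iteration 1 (1 new):
  {b}  = S∖{a,c}
  — 6 sets.
Iteration 2: 1 new —
  {a,b}  = {b} ∪ {a}
  — 7 sets.
Iteration 3: 1 new —
  {c}  = S∖{a,b}
  — 8 sets.
Iteration 4 adds nothing — fixpoint reached.

Hence σ(ℰ) has 8 members: { ∅, {a}, {b}, {c}, {a,b}, {a,c}, {b,c}, S }.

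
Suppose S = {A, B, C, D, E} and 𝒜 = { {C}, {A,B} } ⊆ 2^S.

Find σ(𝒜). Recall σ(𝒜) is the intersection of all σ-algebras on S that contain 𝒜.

σ(𝒜) = { ∅, {C}, {A,B}, {D,E}, {A,B,C}, {C,D,E}, {A,B,D,E}, S }

Derivation:
Initial family (4 sets): { ∅, {C}, {A,B}, S }.
Iteration 1. New:
  {A,B,C}  = {C} ∪ {A,B}
  {C,D,E}  = ᶜ of {A,B}
  {A,B,D,E}  = ᶜ of {C}
  — 7 sets.
Iteration 2: 1 new —
  {D,E}  = ᶜ of {A,B,C}
  — 8 sets.
Iteration 3: stable.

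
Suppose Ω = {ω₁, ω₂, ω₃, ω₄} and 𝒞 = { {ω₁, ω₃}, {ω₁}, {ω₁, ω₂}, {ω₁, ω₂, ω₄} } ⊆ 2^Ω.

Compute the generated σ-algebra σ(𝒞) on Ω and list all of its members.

σ(𝒞) = { {}, {ω₁}, {ω₂}, {ω₃}, {ω₄}, {ω₁, ω₂}, {ω₁, ω₃}, {ω₁, ω₄}, {ω₂, ω₃}, {ω₂, ω₄}, {ω₃, ω₄}, {ω₁, ω₂, ω₃}, {ω₁, ω₂, ω₄}, {ω₁, ω₃, ω₄}, {ω₂, ω₃, ω₄}, Ω }

Working:
Take S₀ = 𝒞 ∪ {∅, Ω} = { {}, {ω₁}, {ω₁, ω₂}, {ω₁, ω₃}, {ω₁, ω₂, ω₄}, Ω }.
Pass 1 adds 5:
  {ω₃}  = complement {ω₁, ω₂, ω₄}
  {ω₂, ω₄}  = complement {ω₁, ω₃}
  {ω₃, ω₄}  = complement {ω₁, ω₂}
  {ω₁, ω₂, ω₃}  = {ω₁, ω₂} ∪ {ω₁, ω₃}
  {ω₂, ω₃, ω₄}  = complement {ω₁}
Pass 2: +2 →
  {ω₄}  = complement {ω₁, ω₂, ω₃}
  {ω₁, ω₃, ω₄}  = {ω₃, ω₄} ∪ {ω₁, ω₃}
Pass 3 (2 new):
  {ω₂}  = complement {ω₁, ω₃, ω₄}
  {ω₁, ω₄}  = {ω₄} ∪ {ω₁}
Pass 4 (1 new):
  {ω₂, ω₃}  = complement {ω₁, ω₄}
Pass 5: closed — nothing new.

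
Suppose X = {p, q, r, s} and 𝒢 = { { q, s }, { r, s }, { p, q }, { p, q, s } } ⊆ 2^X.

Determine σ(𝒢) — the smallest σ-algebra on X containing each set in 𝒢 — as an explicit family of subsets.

Take S₀ = 𝒢 ∪ {∅, X} = { {}, { p, q }, { q, s }, { r, s }, { p, q, s }, X }.
Round 1: +3 →
  { r }  = ᶜ of { p, q, s }
  { p, r }  = ᶜ of { q, s }
  { q, r, s }  = { r, s } ∪ { q, s }
  |family| = 9
Round 2: +3 →
  { p }  = ᶜ of { q, r, s }
  { p, q, r }  = { p, q } ∪ { r }
  { p, r, s }  = { r, s } ∪ { p, r }
  |family| = 12
Round 3: 2 new —
  { q }  = ᶜ of { p, r, s }
  { s }  = ᶜ of { p, q, r }
  |family| = 14
Round 4: +2 →
  { p, s }  = { s } ∪ { p }
  { q, r }  = { r } ∪ { q }
  |family| = 16
Round 5: closed — nothing new.

Hence σ(𝒢) has 16 members: { {}, { p }, { q }, { r }, { s }, { p, q }, { p, r }, { p, s }, { q, r }, { q, s }, { r, s }, { p, q, r }, { p, q, s }, { p, r, s }, { q, r, s }, X }.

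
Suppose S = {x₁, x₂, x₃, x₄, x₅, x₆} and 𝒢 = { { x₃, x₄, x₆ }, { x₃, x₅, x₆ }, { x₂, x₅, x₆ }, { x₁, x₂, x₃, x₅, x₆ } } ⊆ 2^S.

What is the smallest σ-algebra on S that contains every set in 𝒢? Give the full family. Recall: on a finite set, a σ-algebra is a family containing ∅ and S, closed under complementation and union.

Take S₀ = 𝒢 ∪ {∅, S} = { {  }, { x₂, x₅, x₆ }, { x₃, x₄, x₆ }, { x₃, x₅, x₆ }, { x₁, x₂, x₃, x₅, x₆ }, S }.
Iteration 1: 7 new —
  { x₄ }  = complement { x₁, x₂, x₃, x₅, x₆ }
  { x₁, x₂, x₄ }  = complement { x₃, x₅, x₆ }
  { x₁, x₂, x₅ }  = complement { x₃, x₄, x₆ }
  { x₁, x₃, x₄ }  = complement { x₂, x₅, x₆ }
  { x₂, x₃, x₅, x₆ }  = { x₃, x₅, x₆ } ∪ { x₂, x₅, x₆ }
  { x₃, x₄, x₅, x₆ }  = { x₃, x₅, x₆ } ∪ { x₃, x₄, x₆ }
  { x₂, x₃, x₄, x₅, x₆ }  = { x₃, x₄, x₆ } ∪ { x₂, x₅, x₆ }
  — 13 sets.
Iteration 2 (12 new):
  { x₁ }  = complement { x₂, x₃, x₄, x₅, x₆ }
  { x₁, x₂ }  = complement { x₃, x₄, x₅, x₆ }
  { x₁, x₄ }  = complement { x₂, x₃, x₅, x₆ }
  { x₁, x₂, x₃, x₄ }  = { x₁, x₂, x₄ } ∪ { x₁, x₃, x₄ }
  { x₁, x₂, x₄, x₅ }  = { x₁, x₂, x₄ } ∪ { x₁, x₂, x₅ }
  { x₁, x₂, x₅, x₆ }  = { x₂, x₅, x₆ } ∪ { x₁, x₂, x₅ }
  { x₁, x₃, x₄, x₆ }  = { x₁, x₃, x₄ } ∪ { x₃, x₄, x₆ }
  { x₂, x₄, x₅, x₆ }  = { x₂, x₅, x₆ } ∪ { x₄ }
  { x₁, x₂, x₃, x₄, x₅ }  = { x₁, x₂, x₅ } ∪ { x₁, x₃, x₄ }
  { x₁, x₂, x₃, x₄, x₆ }  = { x₁, x₂, x₄ } ∪ { x₃, x₄, x₆ }
  { x₁, x₂, x₄, x₅, x₆ }  = { x₂, x₅, x₆ } ∪ { x₁, x₂, x₄ }
  { x₁, x₃, x₄, x₅, x₆ }  = { x₃, x₄, x₅, x₆ } ∪ { x₁, x₃, x₄ }
  — 25 sets.
Iteration 3. New:
  { x₂ }  = complement { x₁, x₃, x₄, x₅, x₆ }
  { x₃ }  = complement { x₁, x₂, x₄, x₅, x₆ }
  { x₅ }  = complement { x₁, x₂, x₃, x₄, x₆ }
  { x₆ }  = complement { x₁, x₂, x₃, x₄, x₅ }
  { x₁, x₃ }  = complement { x₂, x₄, x₅, x₆ }
  { x₂, x₅ }  = complement { x₁, x₃, x₄, x₆ }
  { x₃, x₄ }  = complement { x₁, x₂, x₅, x₆ }
  { x₃, x₆ }  = complement { x₁, x₂, x₄, x₅ }
  { x₅, x₆ }  = complement { x₁, x₂, x₃, x₄ }
  { x₁, x₃, x₅, x₆ }  = { x₃, x₅, x₆ } ∪ { x₁ }
  — 35 sets.
Iteration 4: +28 →
  { x₁, x₅ }  = { x₁ } ∪ { x₅ }
  { x₁, x₆ }  = { x₁ } ∪ { x₆ }
  { x₂, x₃ }  = { x₂ } ∪ { x₃ }
  { x₂, x₄ }  = complement { x₁, x₃, x₅, x₆ }
  { x₂, x₆ }  = { x₂ } ∪ { x₆ }
  { x₃, x₅ }  = { x₅ } ∪ { x₃ }
  { x₄, x₅ }  = { x₅ } ∪ { x₄ }
  { x₄, x₆ }  = { x₆ } ∪ { x₄ }
  { x₁, x₂, x₃ }  = { x₁, x₂ } ∪ { x₃ }
  { x₁, x₂, x₆ }  = { x₁, x₂ } ∪ { x₆ }
  { x₁, x₃, x₅ }  = { x₅ } ∪ { x₁, x₃ }
  { x₁, x₃, x₆ }  = { x₁ } ∪ { x₃, x₆ }
  { x₁, x₄, x₅ }  = { x₅ } ∪ { x₁, x₄ }
  { x₁, x₄, x₆ }  = { x₆ } ∪ { x₁, x₄ }
  { x₁, x₅, x₆ }  = { x₅, x₆ } ∪ { x₁ }
  { x₂, x₃, x₄ }  = { x₃, x₄ } ∪ { x₂ }
  { x₂, x₃, x₅ }  = { x₂, x₅ } ∪ { x₃ }
  { x₂, x₃, x₆ }  = { x₂ } ∪ { x₃, x₆ }
  { x₂, x₄, x₅ }  = { x₂, x₅ } ∪ { x₄ }
  { x₃, x₄, x₅ }  = { x₃, x₄ } ∪ { x₅ }
  { x₄, x₅, x₆ }  = { x₅, x₆ } ∪ { x₄ }
  { x₁, x₂, x₃, x₅ }  = { x₂, x₅ } ∪ { x₁, x₃ }
  { x₁, x₂, x₃, x₆ }  = { x₁, x₂ } ∪ { x₃, x₆ }
  { x₁, x₂, x₄, x₆ }  = { x₆ } ∪ { x₁, x₂, x₄ }
  { x₁, x₃, x₄, x₅ }  = { x₅ } ∪ { x₁, x₃, x₄ }
  { x₁, x₄, x₅, x₆ }  = { x₅, x₆ } ∪ { x₁, x₄ }
  { x₂, x₃, x₄, x₅ }  = { x₂, x₅ } ∪ { x₃, x₄ }
  { x₂, x₃, x₄, x₆ }  = { x₂ } ∪ { x₃, x₄, x₆ }
  — 63 sets.
Iteration 5: 1 new —
  { x₂, x₄, x₆ }  = complement { x₁, x₃, x₅ }
  — 64 sets.
After Iteration 6 the family is unchanged; done.

Therefore σ(𝒢) = { {  }, { x₁ }, { x₂ }, { x₃ }, { x₄ }, { x₅ }, { x₆ }, { x₁, x₂ }, { x₁, x₃ }, { x₁, x₄ }, { x₁, x₅ }, { x₁, x₆ }, { x₂, x₃ }, { x₂, x₄ }, { x₂, x₅ }, { x₂, x₆ }, { x₃, x₄ }, { x₃, x₅ }, { x₃, x₆ }, { x₄, x₅ }, { x₄, x₆ }, { x₅, x₆ }, { x₁, x₂, x₃ }, { x₁, x₂, x₄ }, { x₁, x₂, x₅ }, { x₁, x₂, x₆ }, { x₁, x₃, x₄ }, { x₁, x₃, x₅ }, { x₁, x₃, x₆ }, { x₁, x₄, x₅ }, { x₁, x₄, x₆ }, { x₁, x₅, x₆ }, { x₂, x₃, x₄ }, { x₂, x₃, x₅ }, { x₂, x₃, x₆ }, { x₂, x₄, x₅ }, { x₂, x₄, x₆ }, { x₂, x₅, x₆ }, { x₃, x₄, x₅ }, { x₃, x₄, x₆ }, { x₃, x₅, x₆ }, { x₄, x₅, x₆ }, { x₁, x₂, x₃, x₄ }, { x₁, x₂, x₃, x₅ }, { x₁, x₂, x₃, x₆ }, { x₁, x₂, x₄, x₅ }, { x₁, x₂, x₄, x₆ }, { x₁, x₂, x₅, x₆ }, { x₁, x₃, x₄, x₅ }, { x₁, x₃, x₄, x₆ }, { x₁, x₃, x₅, x₆ }, { x₁, x₄, x₅, x₆ }, { x₂, x₃, x₄, x₅ }, { x₂, x₃, x₄, x₆ }, { x₂, x₃, x₅, x₆ }, { x₂, x₄, x₅, x₆ }, { x₃, x₄, x₅, x₆ }, { x₁, x₂, x₃, x₄, x₅ }, { x₁, x₂, x₃, x₄, x₆ }, { x₁, x₂, x₃, x₅, x₆ }, { x₁, x₂, x₄, x₅, x₆ }, { x₁, x₃, x₄, x₅, x₆ }, { x₂, x₃, x₄, x₅, x₆ }, S } (|σ(𝒢)| = 64).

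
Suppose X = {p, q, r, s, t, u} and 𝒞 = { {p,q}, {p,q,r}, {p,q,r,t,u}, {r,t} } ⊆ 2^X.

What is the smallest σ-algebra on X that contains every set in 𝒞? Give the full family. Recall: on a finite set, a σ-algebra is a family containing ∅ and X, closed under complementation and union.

Answer: σ(𝒞) = { {}, {r}, {s}, {t}, {u}, {p,q}, {r,s}, {r,t}, {r,u}, {s,t}, {s,u}, {t,u}, {p,q,r}, {p,q,s}, {p,q,t}, {p,q,u}, {r,s,t}, {r,s,u}, {r,t,u}, {s,t,u}, {p,q,r,s}, {p,q,r,t}, {p,q,r,u}, {p,q,s,t}, {p,q,s,u}, {p,q,t,u}, {r,s,t,u}, {p,q,r,s,t}, {p,q,r,s,u}, {p,q,r,t,u}, {p,q,s,t,u}, X }

Working:
Begin from { {}, {p,q}, {r,t}, {p,q,r}, {p,q,r,t,u}, X } (that is, 𝒞 plus ∅ and X).
Iteration 1. New:
  {s}  = ᶜ of {p,q,r,t,u}
  {s,t,u}  = ᶜ of {p,q,r}
  {p,q,r,t}  = {p,q,r} ∪ {r,t}
  {p,q,s,u}  = ᶜ of {r,t}
  {r,s,t,u}  = ᶜ of {p,q}
  [11 total]
Iteration 2. New:
  {s,u}  = ᶜ of {p,q,r,t}
  {p,q,s}  = {p,q} ∪ {s}
  {r,s,t}  = {s} ∪ {r,t}
  {p,q,r,s}  = {p,q,r} ∪ {s}
  {p,q,r,s,t}  = {s} ∪ {p,q,r,t}
  {p,q,r,s,u}  = {p,q,r} ∪ {p,q,s,u}
  {p,q,s,t,u}  = {p,q,s,u} ∪ {s,t,u}
  [18 total]
Iteration 3 adds 6:
  {r}  = ᶜ of {p,q,s,t,u}
  {t}  = ᶜ of {p,q,r,s,u}
  {u}  = ᶜ of {p,q,r,s,t}
  {t,u}  = ᶜ of {p,q,r,s}
  {p,q,u}  = ᶜ of {r,s,t}
  {r,t,u}  = ᶜ of {p,q,s}
  [24 total]
Iteration 4. New:
  {r,s}  = {r} ∪ {s}
  {r,u}  = {u} ∪ {r}
  {s,t}  = {t} ∪ {s}
  {p,q,t}  = {p,q} ∪ {t}
  {r,s,u}  = {r} ∪ {s,u}
  {p,q,r,u}  = {p,q,r} ∪ {u}
  {p,q,s,t}  = {p,q,s} ∪ {t}
  {p,q,t,u}  = {t,u} ∪ {p,q}
  [32 total]
After Iteration 5 the family is unchanged; done.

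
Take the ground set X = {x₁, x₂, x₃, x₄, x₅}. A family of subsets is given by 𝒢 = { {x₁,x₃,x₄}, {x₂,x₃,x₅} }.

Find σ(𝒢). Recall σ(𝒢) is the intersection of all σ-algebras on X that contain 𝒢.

Answer: σ(𝒢) = { ∅, {x₃}, {x₁,x₄}, {x₂,x₅}, {x₁,x₃,x₄}, {x₂,x₃,x₅}, {x₁,x₂,x₄,x₅}, X }

Trace:
Begin from { ∅, {x₁,x₃,x₄}, {x₂,x₃,x₅}, X } (that is, 𝒢 plus ∅ and X).
Pass 1: +2 →
  {x₁,x₄}  = {x₂,x₃,x₅}ᶜ
  {x₂,x₅}  = {x₁,x₃,x₄}ᶜ
  |family| = 6
Pass 2: 1 new —
  {x₁,x₂,x₄,x₅}  = {x₂,x₅} ∪ {x₁,x₄}
  |family| = 7
Pass 3: 1 new —
  {x₃}  = {x₁,x₂,x₄,x₅}ᶜ
  |family| = 8
Pass 4: closed — nothing new.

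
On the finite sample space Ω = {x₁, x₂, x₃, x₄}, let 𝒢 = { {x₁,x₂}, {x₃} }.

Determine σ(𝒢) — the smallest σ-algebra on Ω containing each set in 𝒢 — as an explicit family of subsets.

Answer: σ(𝒢) = { ∅, {x₃}, {x₄}, {x₁,x₂}, {x₃,x₄}, {x₁,x₂,x₃}, {x₁,x₂,x₄}, Ω }

Working:
Seed the family with 𝒢 together with ∅ and Ω: { ∅, {x₃}, {x₁,x₂}, Ω }.
Step 1: 3 new —
  {x₃,x₄}  = {x₁,x₂}ᶜ
  {x₁,x₂,x₃}  = {x₁,x₂} ∪ {x₃}
  {x₁,x₂,x₄}  = {x₃}ᶜ
  — 7 sets.
Step 2: +1 →
  {x₄}  = {x₁,x₂,x₃}ᶜ
  — 8 sets.
Step 3: no new sets; the family is a σ-algebra.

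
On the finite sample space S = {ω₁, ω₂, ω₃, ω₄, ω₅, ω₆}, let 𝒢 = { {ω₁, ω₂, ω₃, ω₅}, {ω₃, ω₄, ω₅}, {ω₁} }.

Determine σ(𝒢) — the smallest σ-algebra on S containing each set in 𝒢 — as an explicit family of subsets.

Begin from { {}, {ω₁}, {ω₃, ω₄, ω₅}, {ω₁, ω₂, ω₃, ω₅}, S } (that is, 𝒢 plus ∅ and S).
Round 1: 5 new —
  {ω₄, ω₆}  = S∖{ω₁, ω₂, ω₃, ω₅}
  {ω₁, ω₂, ω₆}  = S∖{ω₃, ω₄, ω₅}
  {ω₁, ω₃, ω₄, ω₅}  = {ω₃, ω₄, ω₅} ∪ {ω₁}
  {ω₁, ω₂, ω₃, ω₄, ω₅}  = {ω₃, ω₄, ω₅} ∪ {ω₁, ω₂, ω₃, ω₅}
  {ω₂, ω₃, ω₄, ω₅, ω₆}  = S∖{ω₁}
  [10 total]
Round 2: +7 →
  {ω₆}  = S∖{ω₁, ω₂, ω₃, ω₄, ω₅}
  {ω₂, ω₆}  = S∖{ω₁, ω₃, ω₄, ω₅}
  {ω₁, ω₄, ω₆}  = {ω₄, ω₆} ∪ {ω₁}
  {ω₁, ω₂, ω₄, ω₆}  = {ω₁, ω₂, ω₆} ∪ {ω₄, ω₆}
  {ω₃, ω₄, ω₅, ω₆}  = {ω₃, ω₄, ω₅} ∪ {ω₄, ω₆}
  {ω₁, ω₂, ω₃, ω₅, ω₆}  = {ω₁, ω₂, ω₆} ∪ {ω₁, ω₂, ω₃, ω₅}
  {ω₁, ω₃, ω₄, ω₅, ω₆}  = {ω₁, ω₃, ω₄, ω₅} ∪ {ω₄, ω₆}
  [17 total]
Round 3 adds 7:
  {ω₂}  = S∖{ω₁, ω₃, ω₄, ω₅, ω₆}
  {ω₄}  = S∖{ω₁, ω₂, ω₃, ω₅, ω₆}
  {ω₁, ω₂}  = S∖{ω₃, ω₄, ω₅, ω₆}
  {ω₁, ω₆}  = {ω₁} ∪ {ω₆}
  {ω₃, ω₅}  = S∖{ω₁, ω₂, ω₄, ω₆}
  {ω₂, ω₃, ω₅}  = S∖{ω₁, ω₄, ω₆}
  {ω₂, ω₄, ω₆}  = {ω₂, ω₆} ∪ {ω₄, ω₆}
  [24 total]
Round 4: 8 new —
  {ω₁, ω₄}  = {ω₁} ∪ {ω₄}
  {ω₂, ω₄}  = {ω₂} ∪ {ω₄}
  {ω₁, ω₂, ω₄}  = {ω₁, ω₂} ∪ {ω₄}
  {ω₁, ω₃, ω₅}  = S∖{ω₂, ω₄, ω₆}
  {ω₃, ω₅, ω₆}  = {ω₆} ∪ {ω₃, ω₅}
  {ω₁, ω₃, ω₅, ω₆}  = {ω₁, ω₆} ∪ {ω₃, ω₅}
  {ω₂, ω₃, ω₄, ω₅}  = S∖{ω₁, ω₆}
  {ω₂, ω₃, ω₅, ω₆}  = {ω₂, ω₆} ∪ {ω₂, ω₃, ω₅}
  [32 total]
Round 5: closed — nothing new.

σ(𝒢) = { {}, {ω₁}, {ω₂}, {ω₄}, {ω₆}, {ω₁, ω₂}, {ω₁, ω₄}, {ω₁, ω₆}, {ω₂, ω₄}, {ω₂, ω₆}, {ω₃, ω₅}, {ω₄, ω₆}, {ω₁, ω₂, ω₄}, {ω₁, ω₂, ω₆}, {ω₁, ω₃, ω₅}, {ω₁, ω₄, ω₆}, {ω₂, ω₃, ω₅}, {ω₂, ω₄, ω₆}, {ω₃, ω₄, ω₅}, {ω₃, ω₅, ω₆}, {ω₁, ω₂, ω₃, ω₅}, {ω₁, ω₂, ω₄, ω₆}, {ω₁, ω₃, ω₄, ω₅}, {ω₁, ω₃, ω₅, ω₆}, {ω₂, ω₃, ω₄, ω₅}, {ω₂, ω₃, ω₅, ω₆}, {ω₃, ω₄, ω₅, ω₆}, {ω₁, ω₂, ω₃, ω₄, ω₅}, {ω₁, ω₂, ω₃, ω₅, ω₆}, {ω₁, ω₃, ω₄, ω₅, ω₆}, {ω₂, ω₃, ω₄, ω₅, ω₆}, S }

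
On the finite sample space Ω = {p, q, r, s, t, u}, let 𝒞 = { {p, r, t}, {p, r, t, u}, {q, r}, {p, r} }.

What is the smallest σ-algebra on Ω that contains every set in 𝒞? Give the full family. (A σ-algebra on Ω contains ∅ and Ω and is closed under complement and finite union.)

Answer: σ(𝒞) = { {}, {p}, {q}, {r}, {s}, {t}, {u}, {p, q}, {p, r}, {p, s}, {p, t}, {p, u}, {q, r}, {q, s}, {q, t}, {q, u}, {r, s}, {r, t}, {r, u}, {s, t}, {s, u}, {t, u}, {p, q, r}, {p, q, s}, {p, q, t}, {p, q, u}, {p, r, s}, {p, r, t}, {p, r, u}, {p, s, t}, {p, s, u}, {p, t, u}, {q, r, s}, {q, r, t}, {q, r, u}, {q, s, t}, {q, s, u}, {q, t, u}, {r, s, t}, {r, s, u}, {r, t, u}, {s, t, u}, {p, q, r, s}, {p, q, r, t}, {p, q, r, u}, {p, q, s, t}, {p, q, s, u}, {p, q, t, u}, {p, r, s, t}, {p, r, s, u}, {p, r, t, u}, {p, s, t, u}, {q, r, s, t}, {q, r, s, u}, {q, r, t, u}, {q, s, t, u}, {r, s, t, u}, {p, q, r, s, t}, {p, q, r, s, u}, {p, q, r, t, u}, {p, q, s, t, u}, {p, r, s, t, u}, {q, r, s, t, u}, Ω }

Derivation:
Begin from { {}, {p, r}, {q, r}, {p, r, t}, {p, r, t, u}, Ω } (that is, 𝒞 plus ∅ and Ω).
Pass 1 (7 new):
  {q, s}  = ᶜ of {p, r, t, u}
  {p, q, r}  = {q, r} ∪ {p, r}
  {q, s, u}  = ᶜ of {p, r, t}
  {p, q, r, t}  = {q, r} ∪ {p, r, t}
  {p, s, t, u}  = ᶜ of {q, r}
  {q, s, t, u}  = ᶜ of {p, r}
  {p, q, r, t, u}  = {p, r, t, u} ∪ {q, r}
  (now 13)
Pass 2. New:
  {s}  = ᶜ of {p, q, r, t, u}
  {s, u}  = ᶜ of {p, q, r, t}
  {q, r, s}  = {q, r} ∪ {q, s}
  {s, t, u}  = ᶜ of {p, q, r}
  {p, q, r, s}  = {p, q, r} ∪ {q, s}
  {q, r, s, u}  = {q, s, u} ∪ {q, r}
  {p, q, r, s, t}  = {p, r, t} ∪ {q, s}
  {p, q, r, s, u}  = {q, s, u} ∪ {p, q, r}
  {p, q, s, t, u}  = {q, s, u} ∪ {p, s, t, u}
  {p, r, s, t, u}  = {p, r, t, u} ∪ {p, s, t, u}
  {q, r, s, t, u}  = {q, s, t, u} ∪ {q, r}
  (now 24)
Pass 3. New:
  {p}  = ᶜ of {q, r, s, t, u}
  {q}  = ᶜ of {p, r, s, t, u}
  {r}  = ᶜ of {p, q, s, t, u}
  {t}  = ᶜ of {p, q, r, s, u}
  {u}  = ᶜ of {p, q, r, s, t}
  {p, t}  = ᶜ of {q, r, s, u}
  {t, u}  = ᶜ of {p, q, r, s}
  {p, r, s}  = {p, r} ∪ {s}
  {p, t, u}  = ᶜ of {q, r, s}
  {p, r, s, t}  = {p, r, t} ∪ {s}
  {p, r, s, u}  = {p, r} ∪ {s, u}
  (now 35)
Pass 4 adds 27:
  {p, q}  = {p} ∪ {q}
  {p, s}  = {p} ∪ {s}
  {p, u}  = {p} ∪ {u}
  {q, t}  = ᶜ of {p, r, s, u}
  {q, u}  = ᶜ of {p, r, s, t}
  {r, s}  = {r} ∪ {s}
  {r, t}  = {t} ∪ {r}
  {r, u}  = {u} ∪ {r}
  {s, t}  = {t} ∪ {s}
  {p, q, s}  = {p} ∪ {q, s}
  {p, q, t}  = {q} ∪ {p, t}
  {p, r, u}  = {u} ∪ {p, r}
  {p, s, t}  = {p, t} ∪ {s}
  {p, s, u}  = {p} ∪ {s, u}
  {q, r, t}  = {t} ∪ {q, r}
  {q, r, u}  = {u} ∪ {q, r}
  {q, s, t}  = {t} ∪ {q, s}
  {q, t, u}  = ᶜ of {p, r, s}
  {r, s, u}  = {r} ∪ {s, u}
  {r, t, u}  = {t, u} ∪ {r}
  {p, q, r, u}  = {p, q, r} ∪ {u}
  {p, q, s, t}  = {p, t} ∪ {q, s}
  {p, q, s, u}  = {q, s, u} ∪ {p}
  {p, q, t, u}  = {q} ∪ {p, t, u}
  {q, r, s, t}  = {t} ∪ {q, r, s}
  {q, r, t, u}  = {t, u} ∪ {q, r}
  {r, s, t, u}  = {r} ∪ {s, t, u}
  (now 62)
Pass 5 (2 new):
  {p, q, u}  = {p, u} ∪ {q}
  {r, s, t}  = {r, s} ∪ {s, t}
  (now 64)
Pass 6: closed — nothing new.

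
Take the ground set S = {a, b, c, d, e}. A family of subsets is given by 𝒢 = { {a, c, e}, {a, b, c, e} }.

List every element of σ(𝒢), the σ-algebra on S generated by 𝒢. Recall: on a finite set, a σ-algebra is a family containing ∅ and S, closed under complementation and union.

σ(𝒢) (8 sets): { {}, {b}, {d}, {b, d}, {a, c, e}, {a, b, c, e}, {a, c, d, e}, S }

Trace:
Seed the family with 𝒢 together with ∅ and S: { {}, {a, c, e}, {a, b, c, e}, S }.
Step 1. New:
  {d}  = {a, b, c, e}ᶜ
  {b, d}  = {a, c, e}ᶜ
  (now 6)
Step 2. New:
  {a, c, d, e}  = {d} ∪ {a, c, e}
  (now 7)
Step 3: 1 new —
  {b}  = {a, c, d, e}ᶜ
  (now 8)
Step 4: no new sets; the family is a σ-algebra.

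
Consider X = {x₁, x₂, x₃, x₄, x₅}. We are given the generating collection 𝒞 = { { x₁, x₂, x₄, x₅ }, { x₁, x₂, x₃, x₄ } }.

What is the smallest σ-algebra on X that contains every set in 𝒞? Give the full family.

σ(𝒞) = { {}, { x₃ }, { x₅ }, { x₃, x₅ }, { x₁, x₂, x₄ }, { x₁, x₂, x₃, x₄ }, { x₁, x₂, x₄, x₅ }, X }

Derivation:
Begin from { {}, { x₁, x₂, x₃, x₄ }, { x₁, x₂, x₄, x₅ }, X } (that is, 𝒞 plus ∅ and X).
Iteration 1: 2 new —
  { x₃ }  = X∖{ x₁, x₂, x₄, x₅ }
  { x₅ }  = X∖{ x₁, x₂, x₃, x₄ }
  [6 total]
Iteration 2 (1 new):
  { x₃, x₅ }  = { x₃ } ∪ { x₅ }
  [7 total]
Iteration 3. New:
  { x₁, x₂, x₄ }  = X∖{ x₃, x₅ }
  [8 total]
Iteration 4: stable.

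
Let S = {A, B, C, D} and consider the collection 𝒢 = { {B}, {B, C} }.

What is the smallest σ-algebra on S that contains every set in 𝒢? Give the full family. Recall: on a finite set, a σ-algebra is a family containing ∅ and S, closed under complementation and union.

|σ(𝒢)| = 8.  σ(𝒢) = { ∅, {B}, {C}, {A, D}, {B, C}, {A, B, D}, {A, C, D}, S }

Derivation:
Initial family (4 sets): { ∅, {B}, {B, C}, S }.
Step 1 adds 2:
  {A, D}  = ᶜ of {B, C}
  {A, C, D}  = ᶜ of {B}
  |family| = 6
Step 2: 1 new —
  {A, B, D}  = {A, D} ∪ {B}
  |family| = 7
Step 3: +1 →
  {C}  = ᶜ of {A, B, D}
  |family| = 8
Step 4: no new sets; the family is a σ-algebra.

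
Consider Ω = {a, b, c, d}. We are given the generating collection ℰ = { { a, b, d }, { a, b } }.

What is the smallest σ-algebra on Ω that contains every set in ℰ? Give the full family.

σ(ℰ) (8 sets): { {  }, { c }, { d }, { a, b }, { c, d }, { a, b, c }, { a, b, d }, Ω }

Derivation:
Seed the family with ℰ together with ∅ and Ω: { {  }, { a, b }, { a, b, d }, Ω }.
Round 1. New:
  { c }  = { a, b, d }ᶜ
  { c, d }  = { a, b }ᶜ
  |family| = 6
Round 2: +1 →
  { a, b, c }  = { c } ∪ { a, b }
  |family| = 7
Round 3. New:
  { d }  = { a, b, c }ᶜ
  |family| = 8
Round 4: no new sets; the family is a σ-algebra.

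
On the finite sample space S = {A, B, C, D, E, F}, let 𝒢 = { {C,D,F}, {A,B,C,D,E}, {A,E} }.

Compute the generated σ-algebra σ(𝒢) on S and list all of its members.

Initial family (5 sets): { {}, {A,E}, {C,D,F}, {A,B,C,D,E}, S }.
Pass 1. New:
  {F}  = S∖{A,B,C,D,E}
  {A,B,E}  = S∖{C,D,F}
  {B,C,D,F}  = S∖{A,E}
  {A,C,D,E,F}  = {A,E} ∪ {C,D,F}
  — 9 sets.
Pass 2 (3 new):
  {B}  = S∖{A,C,D,E,F}
  {A,E,F}  = {F} ∪ {A,E}
  {A,B,E,F}  = {F} ∪ {A,B,E}
  — 12 sets.
Pass 3 (3 new):
  {B,F}  = {B} ∪ {F}
  {C,D}  = S∖{A,B,E,F}
  {B,C,D}  = S∖{A,E,F}
  — 15 sets.
Pass 4. New:
  {A,C,D,E}  = S∖{B,F}
  — 16 sets.
Pass 5: no new sets; the family is a σ-algebra.

|σ(𝒢)| = 16.  σ(𝒢) = { {}, {B}, {F}, {A,E}, {B,F}, {C,D}, {A,B,E}, {A,E,F}, {B,C,D}, {C,D,F}, {A,B,E,F}, {A,C,D,E}, {B,C,D,F}, {A,B,C,D,E}, {A,C,D,E,F}, S }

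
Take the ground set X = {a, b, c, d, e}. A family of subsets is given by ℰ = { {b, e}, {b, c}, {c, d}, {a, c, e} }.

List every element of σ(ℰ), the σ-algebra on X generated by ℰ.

σ(ℰ) (32 sets): { {}, {a}, {b}, {c}, {d}, {e}, {a, b}, {a, c}, {a, d}, {a, e}, {b, c}, {b, d}, {b, e}, {c, d}, {c, e}, {d, e}, {a, b, c}, {a, b, d}, {a, b, e}, {a, c, d}, {a, c, e}, {a, d, e}, {b, c, d}, {b, c, e}, {b, d, e}, {c, d, e}, {a, b, c, d}, {a, b, c, e}, {a, b, d, e}, {a, c, d, e}, {b, c, d, e}, X }

Working:
Initial family (6 sets): { {}, {b, c}, {b, e}, {c, d}, {a, c, e}, X }.
Round 1 (9 new):
  {b, d}  = ᶜ of {a, c, e}
  {a, b, e}  = ᶜ of {c, d}
  {a, c, d}  = ᶜ of {b, e}
  {a, d, e}  = ᶜ of {b, c}
  {b, c, d}  = {c, d} ∪ {b, c}
  {b, c, e}  = {b, e} ∪ {b, c}
  {a, b, c, e}  = {b, e} ∪ {a, c, e}
  {a, c, d, e}  = {c, d} ∪ {a, c, e}
  {b, c, d, e}  = {b, e} ∪ {c, d}
  — 15 sets.
Round 2: +8 →
  {a}  = ᶜ of {b, c, d, e}
  {b}  = ᶜ of {a, c, d, e}
  {d}  = ᶜ of {a, b, c, e}
  {a, d}  = ᶜ of {b, c, e}
  {a, e}  = ᶜ of {b, c, d}
  {b, d, e}  = {b, e} ∪ {b, d}
  {a, b, c, d}  = {b, c, d} ∪ {a, c, d}
  {a, b, d, e}  = {a, d, e} ∪ {b, e}
  — 23 sets.
Round 3 (6 new):
  {c}  = ᶜ of {a, b, d, e}
  {e}  = ᶜ of {a, b, c, d}
  {a, b}  = {b} ∪ {a}
  {a, c}  = ᶜ of {b, d, e}
  {a, b, c}  = {b, c} ∪ {a}
  {a, b, d}  = {b} ∪ {a, d}
  — 29 sets.
Round 4 (3 new):
  {c, e}  = ᶜ of {a, b, d}
  {d, e}  = ᶜ of {a, b, c}
  {c, d, e}  = ᶜ of {a, b}
  — 32 sets.
Round 5: no new sets; the family is a σ-algebra.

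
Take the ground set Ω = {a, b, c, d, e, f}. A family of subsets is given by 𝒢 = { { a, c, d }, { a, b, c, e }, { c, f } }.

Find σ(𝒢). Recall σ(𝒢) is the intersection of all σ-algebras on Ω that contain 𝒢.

Take S₀ = 𝒢 ∪ {∅, Ω} = { {}, { c, f }, { a, c, d }, { a, b, c, e }, Ω }.
Iteration 1: 6 new —
  { d, f }  = complement { a, b, c, e }
  { b, e, f }  = complement { a, c, d }
  { a, b, d, e }  = complement { c, f }
  { a, c, d, f }  = { a, c, d } ∪ { c, f }
  { a, b, c, d, e }  = { a, c, d } ∪ { a, b, c, e }
  { a, b, c, e, f }  = { c, f } ∪ { a, b, c, e }
  — 11 sets.
Iteration 2: 7 new —
  { d }  = complement { a, b, c, e, f }
  { f }  = complement { a, b, c, d, e }
  { b, e }  = complement { a, c, d, f }
  { c, d, f }  = { c, f } ∪ { d, f }
  { b, c, e, f }  = { b, e, f } ∪ { c, f }
  { b, d, e, f }  = { b, e, f } ∪ { d, f }
  { a, b, d, e, f }  = { b, e, f } ∪ { a, b, d, e }
  — 18 sets.
Iteration 3 adds 6:
  { c }  = complement { a, b, d, e, f }
  { a, c }  = complement { b, d, e, f }
  { a, d }  = complement { b, c, e, f }
  { a, b, e }  = complement { c, d, f }
  { b, d, e }  = { b, e } ∪ { d }
  { b, c, d, e, f }  = { b, e } ∪ { c, d, f }
  — 24 sets.
Iteration 4: 7 new —
  { a }  = complement { b, c, d, e, f }
  { c, d }  = { c } ∪ { d }
  { a, c, f }  = complement { b, d, e }
  { a, d, f }  = { f } ∪ { a, d }
  { b, c, e }  = { b, e } ∪ { c }
  { a, b, e, f }  = { b, e, f } ∪ { a, b, e }
  { b, c, d, e }  = { c } ∪ { b, d, e }
  — 31 sets.
Iteration 5. New:
  { a, f }  = complement { b, c, d, e }
  — 32 sets.
Iteration 6 adds nothing — fixpoint reached.

|σ(𝒢)| = 32.  σ(𝒢) = { {}, { a }, { c }, { d }, { f }, { a, c }, { a, d }, { a, f }, { b, e }, { c, d }, { c, f }, { d, f }, { a, b, e }, { a, c, d }, { a, c, f }, { a, d, f }, { b, c, e }, { b, d, e }, { b, e, f }, { c, d, f }, { a, b, c, e }, { a, b, d, e }, { a, b, e, f }, { a, c, d, f }, { b, c, d, e }, { b, c, e, f }, { b, d, e, f }, { a, b, c, d, e }, { a, b, c, e, f }, { a, b, d, e, f }, { b, c, d, e, f }, Ω }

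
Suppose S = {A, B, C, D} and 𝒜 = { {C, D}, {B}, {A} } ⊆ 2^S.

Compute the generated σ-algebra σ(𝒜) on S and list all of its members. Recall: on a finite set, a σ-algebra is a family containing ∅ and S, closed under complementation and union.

|σ(𝒜)| = 8.  σ(𝒜) = { {}, {A}, {B}, {A, B}, {C, D}, {A, C, D}, {B, C, D}, S }

Derivation:
Initial family (5 sets): { {}, {A}, {B}, {C, D}, S }.
Pass 1: +3 →
  {A, B}  = S∖{C, D}
  {A, C, D}  = S∖{B}
  {B, C, D}  = S∖{A}
  [8 total]
Pass 2 adds nothing — fixpoint reached.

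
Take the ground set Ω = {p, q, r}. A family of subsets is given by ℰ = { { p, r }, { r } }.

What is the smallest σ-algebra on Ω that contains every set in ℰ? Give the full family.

Start: ℰ ∪ {∅, Ω} = { {  }, { r }, { p, r }, Ω }.
Round 1: 2 new —
  { q }  = { p, r }ᶜ
  { p, q }  = { r }ᶜ
  [6 total]
Round 2. New:
  { q, r }  = { r } ∪ { q }
  [7 total]
Round 3: +1 →
  { p }  = { q, r }ᶜ
  [8 total]
Round 4: already closed under ᶜ and ∪.

Hence σ(ℰ) has 8 members: { {  }, { p }, { q }, { r }, { p, q }, { p, r }, { q, r }, Ω }.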